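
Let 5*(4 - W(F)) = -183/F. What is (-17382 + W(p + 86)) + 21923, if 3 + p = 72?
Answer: 3522558/775 ≈ 4545.2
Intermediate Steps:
p = 69 (p = -3 + 72 = 69)
W(F) = 4 + 183/(5*F) (W(F) = 4 - (-183)/(5*F) = 4 + 183/(5*F))
(-17382 + W(p + 86)) + 21923 = (-17382 + (4 + 183/(5*(69 + 86)))) + 21923 = (-17382 + (4 + (183/5)/155)) + 21923 = (-17382 + (4 + (183/5)*(1/155))) + 21923 = (-17382 + (4 + 183/775)) + 21923 = (-17382 + 3283/775) + 21923 = -13467767/775 + 21923 = 3522558/775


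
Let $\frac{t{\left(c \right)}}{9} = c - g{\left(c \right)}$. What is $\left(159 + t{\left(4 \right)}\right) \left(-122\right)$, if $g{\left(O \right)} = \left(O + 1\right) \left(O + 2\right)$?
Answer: $9150$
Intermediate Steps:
$g{\left(O \right)} = \left(1 + O\right) \left(2 + O\right)$
$t{\left(c \right)} = -18 - 18 c - 9 c^{2}$ ($t{\left(c \right)} = 9 \left(c - \left(2 + c^{2} + 3 c\right)\right) = 9 \left(-2 - c^{2} - 2 c\right) = -18 - 18 c - 9 c^{2}$)
$\left(159 + t{\left(4 \right)}\right) \left(-122\right) = \left(159 - \left(90 + 144\right)\right) \left(-122\right) = \left(159 - 234\right) \left(-122\right) = \left(-75\right) \left(-122\right) = 9150$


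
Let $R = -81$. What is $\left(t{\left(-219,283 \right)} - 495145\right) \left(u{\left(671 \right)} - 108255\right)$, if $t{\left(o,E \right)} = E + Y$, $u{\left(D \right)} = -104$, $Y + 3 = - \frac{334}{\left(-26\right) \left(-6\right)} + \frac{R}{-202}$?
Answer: $\frac{211222041163951}{3939} \approx 5.3623 \cdot 10^{10}$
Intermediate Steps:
$Y = - \frac{18671}{3939}$ ($Y = -3 - \left(- \frac{81}{202} + \frac{167}{78}\right) = -3 - \left(- \frac{81}{202} + \frac{334}{156}\right) = -3 + \left(\left(-334\right) \frac{1}{156} + \frac{81}{202}\right) = -3 + \left(- \frac{167}{78} + \frac{81}{202}\right) = -3 - \frac{6854}{3939} = - \frac{18671}{3939} \approx -4.74$)
$t{\left(o,E \right)} = - \frac{18671}{3939} + E$ ($t{\left(o,E \right)} = E - \frac{18671}{3939} = - \frac{18671}{3939} + E$)
$\left(t{\left(-219,283 \right)} - 495145\right) \left(u{\left(671 \right)} - 108255\right) = \left(\left(- \frac{18671}{3939} + 283\right) - 495145\right) \left(-104 - 108255\right) = \left(\frac{1096066}{3939} - 495145\right) \left(-108359\right) = \left(- \frac{1949280089}{3939}\right) \left(-108359\right) = \frac{211222041163951}{3939}$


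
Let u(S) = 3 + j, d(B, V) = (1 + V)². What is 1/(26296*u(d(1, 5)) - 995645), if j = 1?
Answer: -1/890461 ≈ -1.1230e-6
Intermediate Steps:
u(S) = 4 (u(S) = 3 + 1 = 4)
1/(26296*u(d(1, 5)) - 995645) = 1/(26296*4 - 995645) = 1/(105184 - 995645) = 1/(-890461) = -1/890461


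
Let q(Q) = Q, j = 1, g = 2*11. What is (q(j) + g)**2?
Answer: 529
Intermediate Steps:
g = 22
(q(j) + g)**2 = (1 + 22)**2 = 23**2 = 529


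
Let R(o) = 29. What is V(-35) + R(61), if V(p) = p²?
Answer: 1254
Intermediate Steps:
V(-35) + R(61) = (-35)² + 29 = 1225 + 29 = 1254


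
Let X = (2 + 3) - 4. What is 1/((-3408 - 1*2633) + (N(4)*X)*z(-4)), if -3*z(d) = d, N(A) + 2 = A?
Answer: -3/18115 ≈ -0.00016561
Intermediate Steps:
N(A) = -2 + A
z(d) = -d/3
X = 1 (X = 5 - 4 = 1)
1/((-3408 - 1*2633) + (N(4)*X)*z(-4)) = 1/((-3408 - 1*2633) + ((-2 + 4)*1)*(-⅓*(-4))) = 1/((-3408 - 2633) + (2*1)*(4/3)) = 1/(-6041 + 2*(4/3)) = 1/(-6041 + 8/3) = 1/(-18115/3) = -3/18115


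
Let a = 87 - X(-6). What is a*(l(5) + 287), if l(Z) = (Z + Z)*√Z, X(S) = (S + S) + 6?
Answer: 26691 + 930*√5 ≈ 28771.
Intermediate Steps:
X(S) = 6 + 2*S (X(S) = 2*S + 6 = 6 + 2*S)
l(Z) = 2*Z^(3/2) (l(Z) = (2*Z)*√Z = 2*Z^(3/2))
a = 93 (a = 87 - (6 + 2*(-6)) = 87 - (6 - 12) = 87 - 1*(-6) = 87 + 6 = 93)
a*(l(5) + 287) = 93*(2*5^(3/2) + 287) = 93*(2*(5*√5) + 287) = 93*(10*√5 + 287) = 93*(287 + 10*√5) = 26691 + 930*√5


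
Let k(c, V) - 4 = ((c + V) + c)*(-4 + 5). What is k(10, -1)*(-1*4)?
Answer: -92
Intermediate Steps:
k(c, V) = 4 + V + 2*c (k(c, V) = 4 + ((c + V) + c)*(-4 + 5) = 4 + ((V + c) + c)*1 = 4 + (V + 2*c)*1 = 4 + (V + 2*c) = 4 + V + 2*c)
k(10, -1)*(-1*4) = (4 - 1 + 2*10)*(-1*4) = (4 - 1 + 20)*(-4) = 23*(-4) = -92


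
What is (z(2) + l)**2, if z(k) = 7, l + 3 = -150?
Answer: 21316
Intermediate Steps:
l = -153 (l = -3 - 150 = -153)
(z(2) + l)**2 = (7 - 153)**2 = (-146)**2 = 21316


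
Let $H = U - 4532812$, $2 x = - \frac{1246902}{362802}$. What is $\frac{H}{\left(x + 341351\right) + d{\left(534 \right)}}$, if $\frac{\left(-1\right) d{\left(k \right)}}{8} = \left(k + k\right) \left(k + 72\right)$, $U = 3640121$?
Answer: $\frac{107956693394}{584874884159} \approx 0.18458$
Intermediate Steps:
$x = - \frac{207817}{120934}$ ($x = \frac{\left(-1246902\right) \frac{1}{362802}}{2} = \frac{1}{2} \left(- \frac{207817}{60467}\right) = - \frac{207817}{120934} \approx -1.7184$)
$d{\left(k \right)} = - 16 k \left(72 + k\right)$ ($d{\left(k \right)} = - 8 \left(k + k\right) \left(k + 72\right) = - 8 \cdot 2 k \left(72 + k\right) = - 16 k \left(72 + k\right)$)
$H = -892691$ ($H = 3640121 - 4532812 = -892691$)
$\frac{H}{\left(x + 341351\right) + d{\left(534 \right)}} = - \frac{892691}{\left(- \frac{207817}{120934} + 341351\right) - 8544 \left(72 + 534\right)} = - \frac{892691}{\frac{41280734017}{120934} - 8544 \cdot 606} = - \frac{892691}{\frac{41280734017}{120934} - 5177664} = - \frac{892691}{- \frac{584874884159}{120934}} = \left(-892691\right) \left(- \frac{120934}{584874884159}\right) = \frac{107956693394}{584874884159}$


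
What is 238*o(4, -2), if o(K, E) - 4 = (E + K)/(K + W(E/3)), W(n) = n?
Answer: 5474/5 ≈ 1094.8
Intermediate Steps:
o(K, E) = 4 + (E + K)/(K + E/3)
238*o(4, -2) = 238*((7*(-2) + 15*4)/(-2 + 3*4)) = 238*((-14 + 60)/(-2 + 12)) = 238*(46/10) = 238*((⅒)*46) = 238*(23/5) = 5474/5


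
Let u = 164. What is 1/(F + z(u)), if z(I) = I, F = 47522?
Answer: 1/47686 ≈ 2.0971e-5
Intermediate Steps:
1/(F + z(u)) = 1/(47522 + 164) = 1/47686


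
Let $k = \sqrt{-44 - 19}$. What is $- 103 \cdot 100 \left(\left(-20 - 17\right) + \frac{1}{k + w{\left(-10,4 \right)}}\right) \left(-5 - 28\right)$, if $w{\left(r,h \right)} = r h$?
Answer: $- \frac{20927982900}{1663} - \frac{1019700 i \sqrt{7}}{1663} \approx -1.2584 \cdot 10^{7} - 1622.3 i$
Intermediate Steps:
$w{\left(r,h \right)} = h r$
$k = 3 i \sqrt{7}$ ($k = \sqrt{-63} = 3 i \sqrt{7} \approx 7.9373 i$)
$- 103 \cdot 100 \left(\left(-20 - 17\right) + \frac{1}{k + w{\left(-10,4 \right)}}\right) \left(-5 - 28\right) = - 103 \cdot 100 \left(\left(-20 - 17\right) + \frac{1}{3 i \sqrt{7} + 4 \left(-10\right)}\right) \left(-5 - 28\right) = - 10300 \left(\left(-20 - 17\right) + \frac{1}{3 i \sqrt{7} - 40}\right) \left(-33\right) = - 10300 \left(-37 + \frac{1}{-40 + 3 i \sqrt{7}}\right) \left(-33\right) = - 10300 \left(1221 - \frac{33}{-40 + 3 i \sqrt{7}}\right) = - (12576300 - \frac{339900}{-40 + 3 i \sqrt{7}}) = -12576300 + \frac{339900}{-40 + 3 i \sqrt{7}}$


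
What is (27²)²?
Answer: 531441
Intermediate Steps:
(27²)² = 729² = 531441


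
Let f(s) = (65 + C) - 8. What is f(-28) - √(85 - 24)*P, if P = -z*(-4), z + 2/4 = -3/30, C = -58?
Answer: -1 + 12*√61/5 ≈ 17.745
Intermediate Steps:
z = -⅗ (z = -½ - 3/30 = -½ - 3*1/30 = -½ - ⅒ = -⅗ ≈ -0.60000)
f(s) = -1 (f(s) = (65 - 58) - 8 = 7 - 8 = -1)
P = -12/5 (P = -1*(-⅗)*(-4) = (⅗)*(-4) = -12/5 ≈ -2.4000)
f(-28) - √(85 - 24)*P = -1 - √(85 - 24)*(-12)/5 = -1 - √61*(-12)/5 = -1 - (-12)*√61/5 = -1 + 12*√61/5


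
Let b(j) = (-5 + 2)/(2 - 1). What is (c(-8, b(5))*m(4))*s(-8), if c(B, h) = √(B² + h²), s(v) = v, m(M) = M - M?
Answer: 0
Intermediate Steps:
m(M) = 0
b(j) = -3 (b(j) = -3/1 = -3*1 = -3)
(c(-8, b(5))*m(4))*s(-8) = (√((-8)² + (-3)²)*0)*(-8) = (√(64 + 9)*0)*(-8) = (√73*0)*(-8) = 0*(-8) = 0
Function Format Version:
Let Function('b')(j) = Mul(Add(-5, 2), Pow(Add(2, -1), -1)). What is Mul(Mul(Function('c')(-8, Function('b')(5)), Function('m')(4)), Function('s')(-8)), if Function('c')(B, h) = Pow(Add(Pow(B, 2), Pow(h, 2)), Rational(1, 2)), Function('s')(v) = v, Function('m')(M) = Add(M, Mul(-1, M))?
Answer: 0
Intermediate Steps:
Function('m')(M) = 0
Function('b')(j) = -3 (Function('b')(j) = Mul(-3, Pow(1, -1)) = Mul(-3, 1) = -3)
Mul(Mul(Function('c')(-8, Function('b')(5)), Function('m')(4)), Function('s')(-8)) = Mul(Mul(Pow(Add(Pow(-8, 2), Pow(-3, 2)), Rational(1, 2)), 0), -8) = Mul(Mul(Pow(Add(64, 9), Rational(1, 2)), 0), -8) = Mul(Mul(Pow(73, Rational(1, 2)), 0), -8) = Mul(0, -8) = 0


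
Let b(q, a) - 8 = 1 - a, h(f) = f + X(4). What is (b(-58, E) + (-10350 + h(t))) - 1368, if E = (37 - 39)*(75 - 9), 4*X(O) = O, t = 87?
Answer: -11489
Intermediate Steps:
X(O) = O/4
E = -132 (E = -2*66 = -132)
h(f) = 1 + f (h(f) = f + (¼)*4 = f + 1 = 1 + f)
b(q, a) = 9 - a (b(q, a) = 8 + (1 - a) = 9 - a)
(b(-58, E) + (-10350 + h(t))) - 1368 = ((9 - 1*(-132)) + (-10350 + (1 + 87))) - 1368 = ((9 + 132) + (-10350 + 88)) - 1368 = (141 - 10262) - 1368 = -10121 - 1368 = -11489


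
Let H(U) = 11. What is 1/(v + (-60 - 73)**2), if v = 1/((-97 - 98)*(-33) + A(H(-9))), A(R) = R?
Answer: 6446/114023295 ≈ 5.6532e-5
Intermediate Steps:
v = 1/6446 (v = 1/((-97 - 98)*(-33) + 11) = 1/(-195*(-33) + 11) = 1/(6435 + 11) = 1/6446 ≈ 0.00015514)
1/(v + (-60 - 73)**2) = 1/(1/6446 + (-60 - 73)**2) = 1/(1/6446 + (-133)**2) = 1/(1/6446 + 17689) = 1/(114023295/6446) = 6446/114023295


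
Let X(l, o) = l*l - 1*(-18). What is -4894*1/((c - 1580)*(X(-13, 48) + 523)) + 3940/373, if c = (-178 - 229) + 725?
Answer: 1766072131/167107730 ≈ 10.568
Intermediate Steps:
X(l, o) = 18 + l² (X(l, o) = l² + 18 = 18 + l²)
c = 318 (c = -407 + 725 = 318)
-4894*1/((c - 1580)*(X(-13, 48) + 523)) + 3940/373 = -4894*1/((318 - 1580)*((18 + (-13)²) + 523)) + 3940/373 = -4894*(-1/(1262*((18 + 169) + 523))) + 3940*(1/373) = -4894*(-1/(1262*(187 + 523))) + 3940/373 = -4894/(710*(-1262)) + 3940/373 = -4894/(-896020) + 3940/373 = -4894*(-1/896020) + 3940/373 = 2447/448010 + 3940/373 = 1766072131/167107730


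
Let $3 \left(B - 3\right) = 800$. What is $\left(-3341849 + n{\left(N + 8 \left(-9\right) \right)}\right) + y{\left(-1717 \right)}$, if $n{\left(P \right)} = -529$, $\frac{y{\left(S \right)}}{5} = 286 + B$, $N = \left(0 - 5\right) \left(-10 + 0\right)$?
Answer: $- \frac{10018799}{3} \approx -3.3396 \cdot 10^{6}$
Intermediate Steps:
$B = \frac{809}{3}$ ($B = 3 + \frac{1}{3} \cdot 800 = 3 + \frac{800}{3} = \frac{809}{3} \approx 269.67$)
$N = 50$ ($N = \left(-5\right) \left(-10\right) = 50$)
$y{\left(S \right)} = \frac{8335}{3}$ ($y{\left(S \right)} = 5 \left(286 + \frac{809}{3}\right) = 5 \cdot \frac{1667}{3} = \frac{8335}{3}$)
$\left(-3341849 + n{\left(N + 8 \left(-9\right) \right)}\right) + y{\left(-1717 \right)} = \left(-3341849 - 529\right) + \frac{8335}{3} = -3342378 + \frac{8335}{3} = - \frac{10018799}{3}$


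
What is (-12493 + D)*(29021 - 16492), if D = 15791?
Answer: 41320642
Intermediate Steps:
(-12493 + D)*(29021 - 16492) = (-12493 + 15791)*(29021 - 16492) = 3298*12529 = 41320642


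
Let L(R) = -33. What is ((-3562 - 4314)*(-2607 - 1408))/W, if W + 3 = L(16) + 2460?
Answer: 7905535/606 ≈ 13045.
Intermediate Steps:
W = 2424 (W = -3 + (-33 + 2460) = -3 + 2427 = 2424)
((-3562 - 4314)*(-2607 - 1408))/W = ((-3562 - 4314)*(-2607 - 1408))/2424 = -7876*(-4015)*(1/2424) = 31622140*(1/2424) = 7905535/606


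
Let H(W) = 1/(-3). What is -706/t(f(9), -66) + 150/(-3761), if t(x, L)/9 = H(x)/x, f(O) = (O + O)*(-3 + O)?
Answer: 95589426/3761 ≈ 25416.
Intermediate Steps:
f(O) = 2*O*(-3 + O) (f(O) = (2*O)*(-3 + O) = 2*O*(-3 + O))
H(W) = -1/3
t(x, L) = -3/x (t(x, L) = 9*(-1/(3*x)) = -3/x)
-706/t(f(9), -66) + 150/(-3761) = -706/((-3*1/(18*(-3 + 9)))) + 150/(-3761) = -706/((-3/(2*9*6))) + 150*(-1/3761) = -706/((-3/108)) - 150/3761 = -706/((-3*1/108)) - 150/3761 = -706/(-1/36) - 150/3761 = -706*(-36) - 150/3761 = 25416 - 150/3761 = 95589426/3761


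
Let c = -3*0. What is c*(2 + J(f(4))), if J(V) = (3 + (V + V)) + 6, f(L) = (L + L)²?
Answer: 0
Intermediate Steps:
f(L) = 4*L² (f(L) = (2*L)² = 4*L²)
c = 0
J(V) = 9 + 2*V (J(V) = (3 + 2*V) + 6 = 9 + 2*V)
c*(2 + J(f(4))) = 0*(2 + (9 + 2*(4*4²))) = 0*(2 + (9 + 2*(4*16))) = 0*(2 + (9 + 2*64)) = 0*(2 + (9 + 128)) = 0*(2 + 137) = 0*139 = 0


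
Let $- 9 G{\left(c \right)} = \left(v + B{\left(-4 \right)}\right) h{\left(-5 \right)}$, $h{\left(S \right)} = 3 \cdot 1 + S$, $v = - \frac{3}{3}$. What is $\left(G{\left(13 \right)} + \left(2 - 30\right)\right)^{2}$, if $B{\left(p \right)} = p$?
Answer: $\frac{68644}{81} \approx 847.46$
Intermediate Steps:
$v = -1$ ($v = \left(-3\right) \frac{1}{3} = -1$)
$h{\left(S \right)} = 3 + S$
$G{\left(c \right)} = - \frac{10}{9}$ ($G{\left(c \right)} = - \frac{\left(-1 - 4\right) \left(3 - 5\right)}{9} = - \frac{\left(-5\right) \left(-2\right)}{9} = \left(- \frac{1}{9}\right) 10 = - \frac{10}{9}$)
$\left(G{\left(13 \right)} + \left(2 - 30\right)\right)^{2} = \left(- \frac{10}{9} + \left(2 - 30\right)\right)^{2} = \left(- \frac{10}{9} - 28\right)^{2} = \left(- \frac{262}{9}\right)^{2} = \frac{68644}{81}$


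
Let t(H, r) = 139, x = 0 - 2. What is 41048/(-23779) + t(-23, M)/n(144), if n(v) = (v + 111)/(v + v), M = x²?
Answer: 44831128/288745 ≈ 155.26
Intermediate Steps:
x = -2
M = 4 (M = (-2)² = 4)
n(v) = (111 + v)/(2*v) (n(v) = (111 + v)/((2*v)) = (111 + v)*(1/(2*v)) = (111 + v)/(2*v))
41048/(-23779) + t(-23, M)/n(144) = 41048/(-23779) + 139/(((½)*(111 + 144)/144)) = 41048*(-1/23779) + 139/(((½)*(1/144)*255)) = -5864/3397 + 139/(85/96) = -5864/3397 + 139*(96/85) = -5864/3397 + 13344/85 = 44831128/288745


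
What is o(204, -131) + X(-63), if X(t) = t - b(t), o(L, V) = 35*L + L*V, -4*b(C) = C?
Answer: -78651/4 ≈ -19663.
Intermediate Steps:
b(C) = -C/4
X(t) = 5*t/4 (X(t) = t - (-1)*t/4 = t + t/4 = 5*t/4)
o(204, -131) + X(-63) = 204*(35 - 131) + (5/4)*(-63) = 204*(-96) - 315/4 = -19584 - 315/4 = -78651/4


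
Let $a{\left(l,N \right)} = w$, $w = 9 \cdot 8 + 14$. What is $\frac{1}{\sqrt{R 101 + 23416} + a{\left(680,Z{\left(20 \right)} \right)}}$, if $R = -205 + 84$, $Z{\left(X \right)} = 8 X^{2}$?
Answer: $- \frac{86}{3799} + \frac{\sqrt{11195}}{3799} \approx 0.0052136$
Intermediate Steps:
$w = 86$ ($w = 72 + 14 = 86$)
$a{\left(l,N \right)} = 86$
$R = -121$
$\frac{1}{\sqrt{R 101 + 23416} + a{\left(680,Z{\left(20 \right)} \right)}} = \frac{1}{\sqrt{\left(-121\right) 101 + 23416} + 86} = \frac{1}{\sqrt{-12221 + 23416} + 86} = \frac{1}{\sqrt{11195} + 86} = \frac{1}{86 + \sqrt{11195}}$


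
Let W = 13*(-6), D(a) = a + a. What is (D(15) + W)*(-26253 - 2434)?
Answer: 1376976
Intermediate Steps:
D(a) = 2*a
W = -78
(D(15) + W)*(-26253 - 2434) = (2*15 - 78)*(-26253 - 2434) = (30 - 78)*(-28687) = -48*(-28687) = 1376976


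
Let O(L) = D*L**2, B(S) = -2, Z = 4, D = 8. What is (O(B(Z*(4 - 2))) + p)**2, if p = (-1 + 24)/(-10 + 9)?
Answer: 81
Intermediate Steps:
p = -23 (p = 23/(-1) = 23*(-1) = -23)
O(L) = 8*L**2
(O(B(Z*(4 - 2))) + p)**2 = (8*(-2)**2 - 23)**2 = (8*4 - 23)**2 = (32 - 23)**2 = 9**2 = 81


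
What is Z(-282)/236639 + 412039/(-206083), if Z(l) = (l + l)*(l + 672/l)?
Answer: -64450432385/48767275037 ≈ -1.3216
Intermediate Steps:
Z(l) = 2*l*(l + 672/l) (Z(l) = (2*l)*(l + 672/l) = 2*l*(l + 672/l))
Z(-282)/236639 + 412039/(-206083) = (1344 + 2*(-282)**2)/236639 + 412039/(-206083) = (1344 + 2*79524)*(1/236639) + 412039*(-1/206083) = (1344 + 159048)*(1/236639) - 412039/206083 = 160392*(1/236639) - 412039/206083 = 160392/236639 - 412039/206083 = -64450432385/48767275037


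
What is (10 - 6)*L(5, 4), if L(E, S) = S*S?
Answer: 64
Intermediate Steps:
L(E, S) = S²
(10 - 6)*L(5, 4) = (10 - 6)*4² = 4*16 = 64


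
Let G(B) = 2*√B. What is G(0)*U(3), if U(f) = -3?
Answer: 0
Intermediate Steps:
G(0)*U(3) = (2*√0)*(-3) = (2*0)*(-3) = 0*(-3) = 0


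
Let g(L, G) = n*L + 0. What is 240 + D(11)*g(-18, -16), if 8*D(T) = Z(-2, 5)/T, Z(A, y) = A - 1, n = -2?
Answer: 5253/22 ≈ 238.77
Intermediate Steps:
g(L, G) = -2*L (g(L, G) = -2*L + 0 = -2*L)
Z(A, y) = -1 + A
D(T) = -3/(8*T) (D(T) = ((-1 - 2)/T)/8 = (-3/T)/8 = -3/(8*T))
240 + D(11)*g(-18, -16) = 240 + (-3/8/11)*(-2*(-18)) = 240 - 3/8*1/11*36 = 240 - 3/88*36 = 240 - 27/22 = 5253/22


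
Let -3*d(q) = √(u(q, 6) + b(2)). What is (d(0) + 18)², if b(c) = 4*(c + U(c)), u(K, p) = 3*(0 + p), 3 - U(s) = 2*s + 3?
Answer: (54 - √10)²/9 ≈ 287.16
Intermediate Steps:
U(s) = -2*s (U(s) = 3 - (2*s + 3) = 3 - (3 + 2*s) = 3 + (-3 - 2*s) = -2*s)
u(K, p) = 3*p
b(c) = -4*c (b(c) = 4*(c - 2*c) = 4*(-c) = -4*c)
d(q) = -√10/3 (d(q) = -√(3*6 - 4*2)/3 = -√(18 - 8)/3 = -√10/3)
(d(0) + 18)² = (-√10/3 + 18)² = (18 - √10/3)²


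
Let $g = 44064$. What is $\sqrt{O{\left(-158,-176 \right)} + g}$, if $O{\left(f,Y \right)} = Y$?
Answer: $4 \sqrt{2743} \approx 209.49$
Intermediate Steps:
$\sqrt{O{\left(-158,-176 \right)} + g} = \sqrt{-176 + 44064} = \sqrt{43888} = 4 \sqrt{2743}$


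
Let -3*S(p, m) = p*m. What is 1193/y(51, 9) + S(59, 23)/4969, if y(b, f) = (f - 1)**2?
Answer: 17697203/954048 ≈ 18.550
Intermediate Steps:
S(p, m) = -m*p/3 (S(p, m) = -p*m/3 = -m*p/3)
y(b, f) = (-1 + f)**2
1193/y(51, 9) + S(59, 23)/4969 = 1193/((-1 + 9)**2) - 1/3*23*59/4969 = 1193/(8**2) - 1357/3*1/4969 = 1193/64 - 1357/14907 = 17697203/954048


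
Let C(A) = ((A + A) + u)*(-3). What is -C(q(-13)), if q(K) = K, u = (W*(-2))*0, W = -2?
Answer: -78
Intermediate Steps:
u = 0 (u = -2*(-2)*0 = 4*0 = 0)
C(A) = -6*A (C(A) = ((A + A) + 0)*(-3) = (2*A + 0)*(-3) = (2*A)*(-3) = -6*A)
-C(q(-13)) = -(-6)*(-13) = -1*78 = -78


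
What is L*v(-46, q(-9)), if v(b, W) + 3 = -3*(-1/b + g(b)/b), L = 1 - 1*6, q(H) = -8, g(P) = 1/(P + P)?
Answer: 64875/4232 ≈ 15.330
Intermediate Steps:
g(P) = 1/(2*P)
L = -5 (L = 1 - 6 = -5)
v(b, W) = -3 + 3/b - 3/(2*b²) (v(b, W) = -3 - 3*(-1/b + (1/(2*b))/b) = -3 - 3*(-1/b + 1/(2*b²)) = -3 - 3*(1/(2*b²) - 1/b) = -3 + (3/b - 3/(2*b²)) = -3 + 3/b - 3/(2*b²))
L*v(-46, q(-9)) = -5*(-3 + 3/(-46) - 3/2/(-46)²) = -5*(-3 + 3*(-1/46) - 3/2*1/2116) = -5*(-3 - 3/46 - 3/4232) = -5*(-12975/4232) = 64875/4232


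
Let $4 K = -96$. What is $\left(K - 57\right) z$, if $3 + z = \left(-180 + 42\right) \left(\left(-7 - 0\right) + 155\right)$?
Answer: $1654587$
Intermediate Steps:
$K = -24$ ($K = \frac{1}{4} \left(-96\right) = -24$)
$z = -20427$ ($z = -3 + \left(-180 + 42\right) \left(\left(-7 - 0\right) + 155\right) = -3 - 138 \left(\left(-7 + 0\right) + 155\right) = -3 - 138 \left(-7 + 155\right) = -3 - 20424 = -20427$)
$\left(K - 57\right) z = \left(-24 - 57\right) \left(-20427\right) = \left(-81\right) \left(-20427\right) = 1654587$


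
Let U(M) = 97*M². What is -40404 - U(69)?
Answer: -502221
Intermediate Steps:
-40404 - U(69) = -40404 - 97*69² = -40404 - 97*4761 = -40404 - 1*461817 = -40404 - 461817 = -502221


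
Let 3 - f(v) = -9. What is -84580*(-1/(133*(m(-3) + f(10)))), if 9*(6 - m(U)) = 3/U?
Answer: 761220/21679 ≈ 35.113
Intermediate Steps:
f(v) = 12 (f(v) = 3 - 1*(-9) = 3 + 9 = 12)
m(U) = 6 - 1/(3*U)
-84580*(-1/(133*(m(-3) + f(10)))) = -84580*(-1/(133*((6 - ⅓/(-3)) + 12))) = -84580*(-1/(133*((6 - ⅓*(-⅓)) + 12))) = -84580*(-1/(133*((6 + ⅑) + 12))) = -84580*(-1/(133*(55/9 + 12))) = -84580/((-133*163/9)) = -84580/(-21679/9) = -84580*(-9/21679) = 761220/21679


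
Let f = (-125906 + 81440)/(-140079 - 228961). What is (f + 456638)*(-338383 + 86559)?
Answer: -2652300583727654/23065 ≈ -1.1499e+11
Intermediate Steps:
f = 22233/184520 (f = -44466/(-369040) = -44466*(-1/369040) = 22233/184520 ≈ 0.12049)
(f + 456638)*(-338383 + 86559) = (22233/184520 + 456638)*(-338383 + 86559) = (84258865993/184520)*(-251824) = -2652300583727654/23065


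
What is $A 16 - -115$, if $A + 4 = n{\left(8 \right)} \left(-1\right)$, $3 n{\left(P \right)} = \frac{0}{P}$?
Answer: $51$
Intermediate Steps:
$n{\left(P \right)} = 0$ ($n{\left(P \right)} = \frac{0 \frac{1}{P}}{3} = \frac{1}{3} \cdot 0 = 0$)
$A = -4$ ($A = -4 + 0 \left(-1\right) = -4 + 0 = -4$)
$A 16 - -115 = \left(-4\right) 16 - -115 = -64 + 115 = 51$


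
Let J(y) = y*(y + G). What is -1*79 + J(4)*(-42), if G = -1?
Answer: -583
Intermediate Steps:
J(y) = y*(-1 + y) (J(y) = y*(y - 1) = y*(-1 + y))
-1*79 + J(4)*(-42) = -1*79 + (4*(-1 + 4))*(-42) = -79 + (4*3)*(-42) = -79 + 12*(-42) = -79 - 504 = -583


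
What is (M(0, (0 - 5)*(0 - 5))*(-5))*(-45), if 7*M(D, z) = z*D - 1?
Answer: -225/7 ≈ -32.143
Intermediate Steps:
M(D, z) = -⅐ + D*z/7 (M(D, z) = (z*D - 1)/7 = (D*z - 1)/7 = (-1 + D*z)/7 = -⅐ + D*z/7)
(M(0, (0 - 5)*(0 - 5))*(-5))*(-45) = ((-⅐ + (⅐)*0*((0 - 5)*(0 - 5)))*(-5))*(-45) = ((-⅐ + (⅐)*0*(-5*(-5)))*(-5))*(-45) = ((-⅐ + (⅐)*0*25)*(-5))*(-45) = ((-⅐ + 0)*(-5))*(-45) = -⅐*(-5)*(-45) = (5/7)*(-45) = -225/7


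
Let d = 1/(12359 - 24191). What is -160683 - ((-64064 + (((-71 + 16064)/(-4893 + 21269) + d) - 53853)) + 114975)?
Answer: -477565884583/3027513 ≈ -1.5774e+5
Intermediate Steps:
d = -1/11832 (d = 1/(-11832) = -1/11832 ≈ -8.4517e-5)
-160683 - ((-64064 + (((-71 + 16064)/(-4893 + 21269) + d) - 53853)) + 114975) = -160683 - ((-64064 + (((-71 + 16064)/(-4893 + 21269) - 1/11832) - 53853)) + 114975) = -160683 - ((-64064 + ((15993/16376 - 1/11832) - 53853)) + 114975) = -160683 - ((-64064 + (2956450/3027513 - 53853)) + 114975) = -160683 - ((-64064 - 163037701139/3027513) + 114975) = -160683 - (-356992293971/3027513 + 114975) = -160683 - 1*(-8903986796/3027513) = -160683 + 8903986796/3027513 = -477565884583/3027513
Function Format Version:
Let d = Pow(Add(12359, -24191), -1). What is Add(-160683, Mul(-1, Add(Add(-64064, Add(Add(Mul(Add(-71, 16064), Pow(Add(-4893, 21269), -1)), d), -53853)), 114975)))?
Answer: Rational(-477565884583, 3027513) ≈ -1.5774e+5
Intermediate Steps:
d = Rational(-1, 11832) (d = Pow(-11832, -1) = Rational(-1, 11832) ≈ -8.4517e-5)
Add(-160683, Mul(-1, Add(Add(-64064, Add(Add(Mul(Add(-71, 16064), Pow(Add(-4893, 21269), -1)), d), -53853)), 114975))) = Add(-160683, Mul(-1, Add(Add(-64064, Add(Add(Mul(Add(-71, 16064), Pow(Add(-4893, 21269), -1)), Rational(-1, 11832)), -53853)), 114975))) = Add(-160683, Mul(-1, Add(Add(-64064, Add(Add(Mul(15993, Pow(16376, -1)), Rational(-1, 11832)), -53853)), 114975))) = Add(-160683, Mul(-1, Add(Add(-64064, Add(Add(Mul(15993, Rational(1, 16376)), Rational(-1, 11832)), -53853)), 114975))) = Add(-160683, Mul(-1, Add(Add(-64064, Add(Add(Rational(15993, 16376), Rational(-1, 11832)), -53853)), 114975))) = Add(-160683, Mul(-1, Add(Add(-64064, Add(Rational(2956450, 3027513), -53853)), 114975))) = Add(-160683, Mul(-1, Add(Add(-64064, Rational(-163037701139, 3027513)), 114975))) = Add(-160683, Mul(-1, Add(Rational(-356992293971, 3027513), 114975))) = Add(-160683, Mul(-1, Rational(-8903986796, 3027513))) = Add(-160683, Rational(8903986796, 3027513)) = Rational(-477565884583, 3027513)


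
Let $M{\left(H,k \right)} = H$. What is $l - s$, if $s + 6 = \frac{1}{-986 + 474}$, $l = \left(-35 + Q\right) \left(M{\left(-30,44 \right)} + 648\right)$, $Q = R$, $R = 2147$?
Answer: $\frac{668273665}{512} \approx 1.3052 \cdot 10^{6}$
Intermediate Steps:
$Q = 2147$
$l = 1305216$ ($l = \left(-35 + 2147\right) \left(-30 + 648\right) = 2112 \cdot 618 = 1305216$)
$s = - \frac{3073}{512}$ ($s = -6 + \frac{1}{-986 + 474} = -6 + \frac{1}{-512} = -6 - \frac{1}{512} = - \frac{3073}{512} \approx -6.002$)
$l - s = 1305216 - - \frac{3073}{512} = 1305216 + \frac{3073}{512} = \frac{668273665}{512}$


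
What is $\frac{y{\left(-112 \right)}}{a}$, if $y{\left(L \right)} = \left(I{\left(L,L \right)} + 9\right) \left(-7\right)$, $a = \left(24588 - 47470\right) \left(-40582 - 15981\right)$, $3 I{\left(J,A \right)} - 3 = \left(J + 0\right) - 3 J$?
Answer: $- \frac{889}{1941411849} \approx -4.5791 \cdot 10^{-7}$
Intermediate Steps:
$I{\left(J,A \right)} = 1 - \frac{2 J}{3}$ ($I{\left(J,A \right)} = 1 + \frac{\left(J + 0\right) - 3 J}{3} = 1 + \frac{J - 3 J}{3} = 1 + \frac{\left(-2\right) J}{3} = 1 - \frac{2 J}{3}$)
$a = 1294274566$ ($a = \left(-22882\right) \left(-56563\right) = 1294274566$)
$y{\left(L \right)} = -70 + \frac{14 L}{3}$ ($y{\left(L \right)} = \left(\left(1 - \frac{2 L}{3}\right) + 9\right) \left(-7\right) = \left(10 - \frac{2 L}{3}\right) \left(-7\right) = -70 + \frac{14 L}{3}$)
$\frac{y{\left(-112 \right)}}{a} = \frac{-70 + \frac{14}{3} \left(-112\right)}{1294274566} = \left(-70 - \frac{1568}{3}\right) \frac{1}{1294274566} = \left(- \frac{1778}{3}\right) \frac{1}{1294274566} = - \frac{889}{1941411849}$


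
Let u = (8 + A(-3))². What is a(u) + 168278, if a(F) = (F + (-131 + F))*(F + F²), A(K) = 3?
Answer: 1806860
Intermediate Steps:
u = 121 (u = (8 + 3)² = 11² = 121)
a(F) = (-131 + 2*F)*(F + F²)
a(u) + 168278 = 121*(-131 - 129*121 + 2*121²) + 168278 = 121*(-131 - 15609 + 2*14641) + 168278 = 121*(-131 - 15609 + 29282) + 168278 = 121*13542 + 168278 = 1638582 + 168278 = 1806860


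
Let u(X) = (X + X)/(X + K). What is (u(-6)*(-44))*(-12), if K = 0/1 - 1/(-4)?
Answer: 25344/23 ≈ 1101.9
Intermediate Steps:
K = ¼ (K = 0*1 - 1*(-¼) = 0 + ¼ = ¼ ≈ 0.25000)
u(X) = 2*X/(¼ + X) (u(X) = (X + X)/(X + ¼) = (2*X)/(¼ + X) = 2*X/(¼ + X))
(u(-6)*(-44))*(-12) = ((8*(-6)/(1 + 4*(-6)))*(-44))*(-12) = ((8*(-6)/(1 - 24))*(-44))*(-12) = ((8*(-6)/(-23))*(-44))*(-12) = ((8*(-6)*(-1/23))*(-44))*(-12) = ((48/23)*(-44))*(-12) = -2112/23*(-12) = 25344/23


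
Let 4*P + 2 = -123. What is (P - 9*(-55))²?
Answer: 3441025/16 ≈ 2.1506e+5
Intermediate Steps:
P = -125/4 (P = -½ + (¼)*(-123) = -½ - 123/4 = -125/4 ≈ -31.250)
(P - 9*(-55))² = (-125/4 - 9*(-55))² = (-125/4 + 495)² = (1855/4)² = 3441025/16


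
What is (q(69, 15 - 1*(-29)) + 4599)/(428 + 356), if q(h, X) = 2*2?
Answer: 4603/784 ≈ 5.8712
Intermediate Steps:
q(h, X) = 4
(q(69, 15 - 1*(-29)) + 4599)/(428 + 356) = (4 + 4599)/(428 + 356) = 4603/784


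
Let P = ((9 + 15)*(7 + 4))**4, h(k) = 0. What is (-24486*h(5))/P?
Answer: 0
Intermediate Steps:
P = 4857532416 (P = (24*11)**4 = 264**4 = 4857532416)
(-24486*h(5))/P = -24486*0/4857532416 = 0*(1/4857532416) = 0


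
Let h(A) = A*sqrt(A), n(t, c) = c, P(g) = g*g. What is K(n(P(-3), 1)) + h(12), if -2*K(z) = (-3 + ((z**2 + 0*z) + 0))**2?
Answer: -2 + 24*sqrt(3) ≈ 39.569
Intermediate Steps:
P(g) = g**2
K(z) = -(-3 + z**2)**2/2 (K(z) = -(-3 + ((z**2 + 0*z) + 0))**2/2 = -(-3 + ((z**2 + 0) + 0))**2/2 = -(-3 + (z**2 + 0))**2/2 = -(-3 + z**2)**2/2)
h(A) = A**(3/2)
K(n(P(-3), 1)) + h(12) = -(-3 + 1**2)**2/2 + 12**(3/2) = -(-3 + 1)**2/2 + 24*sqrt(3) = -1/2*(-2)**2 + 24*sqrt(3) = -1/2*4 + 24*sqrt(3) = -2 + 24*sqrt(3)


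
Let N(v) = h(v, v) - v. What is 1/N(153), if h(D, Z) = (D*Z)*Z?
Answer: 1/3581424 ≈ 2.7922e-7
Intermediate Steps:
h(D, Z) = D*Z²
N(v) = v³ - v (N(v) = v*v² - v = v³ - v)
1/N(153) = 1/(153³ - 1*153) = 1/(3581577 - 153) = 1/3581424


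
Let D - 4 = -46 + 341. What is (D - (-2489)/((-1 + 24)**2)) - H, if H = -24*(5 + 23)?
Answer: 516148/529 ≈ 975.71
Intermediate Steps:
H = -672 (H = -24*28 = -672)
D = 299 (D = 4 + (-46 + 341) = 4 + 295 = 299)
(D - (-2489)/((-1 + 24)**2)) - H = (299 - (-2489)/((-1 + 24)**2)) - 1*(-672) = (299 - (-2489)/(23**2)) + 672 = (299 - (-2489)/529) + 672 = (299 - 1*(-2489/529)) + 672 = (299 + 2489/529) + 672 = 160660/529 + 672 = 516148/529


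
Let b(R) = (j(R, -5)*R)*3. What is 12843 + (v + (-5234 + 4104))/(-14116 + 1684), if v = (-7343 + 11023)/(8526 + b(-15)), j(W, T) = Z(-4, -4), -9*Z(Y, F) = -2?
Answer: 24280531111/1890552 ≈ 12843.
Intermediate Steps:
Z(Y, F) = 2/9 (Z(Y, F) = -⅑*(-2) = 2/9)
j(W, T) = 2/9
b(R) = 2*R/3 (b(R) = (2*R/9)*3 = 2*R/3)
v = 920/2129 (v = (-7343 + 11023)/(8526 + (⅔)*(-15)) = 3680/(8526 - 10) = 3680/8516 = 3680*(1/8516) = 920/2129 ≈ 0.43213)
12843 + (v + (-5234 + 4104))/(-14116 + 1684) = 12843 + (920/2129 + (-5234 + 4104))/(-14116 + 1684) = 12843 + (920/2129 - 1130)/(-12432) = 12843 - 2404850/2129*(-1/12432) = 12843 + 171775/1890552 = 24280531111/1890552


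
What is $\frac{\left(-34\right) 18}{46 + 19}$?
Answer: $- \frac{612}{65} \approx -9.4154$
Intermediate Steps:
$\frac{\left(-34\right) 18}{46 + 19} = - \frac{612}{65}$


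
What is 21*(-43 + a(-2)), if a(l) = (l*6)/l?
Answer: -777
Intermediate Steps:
a(l) = 6 (a(l) = (6*l)/l = 6)
21*(-43 + a(-2)) = 21*(-43 + 6) = 21*(-37) = -777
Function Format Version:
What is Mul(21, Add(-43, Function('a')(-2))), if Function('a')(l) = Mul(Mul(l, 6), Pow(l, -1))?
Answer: -777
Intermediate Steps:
Function('a')(l) = 6 (Function('a')(l) = Mul(Mul(6, l), Pow(l, -1)) = 6)
Mul(21, Add(-43, Function('a')(-2))) = Mul(21, Add(-43, 6)) = Mul(21, -37) = -777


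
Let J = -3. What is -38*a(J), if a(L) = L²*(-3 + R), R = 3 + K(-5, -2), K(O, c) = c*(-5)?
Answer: -3420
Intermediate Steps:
K(O, c) = -5*c
R = 13 (R = 3 - 5*(-2) = 3 + 10 = 13)
a(L) = 10*L² (a(L) = L²*(-3 + 13) = L²*10 = 10*L²)
-38*a(J) = -380*(-3)² = -380*9 = -38*90 = -3420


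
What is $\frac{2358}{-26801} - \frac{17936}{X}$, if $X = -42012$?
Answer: $\frac{95409610}{281490903} \approx 0.33894$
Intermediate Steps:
$\frac{2358}{-26801} - \frac{17936}{X} = \frac{2358}{-26801} - \frac{17936}{-42012} = 2358 \left(- \frac{1}{26801}\right) - - \frac{4484}{10503} = - \frac{2358}{26801} + \frac{4484}{10503} = \frac{95409610}{281490903}$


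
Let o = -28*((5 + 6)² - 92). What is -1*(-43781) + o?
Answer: 42969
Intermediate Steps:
o = -812 (o = -28*(11² - 92) = -28*(121 - 92) = -28*29 = -812)
-1*(-43781) + o = -1*(-43781) - 812 = 43781 - 812 = 42969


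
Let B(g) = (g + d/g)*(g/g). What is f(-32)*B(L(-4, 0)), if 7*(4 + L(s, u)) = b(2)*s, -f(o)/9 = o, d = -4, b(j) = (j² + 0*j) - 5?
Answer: -4560/7 ≈ -651.43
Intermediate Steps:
b(j) = -5 + j² (b(j) = (j² + 0) - 5 = j² - 5 = -5 + j²)
f(o) = -9*o
L(s, u) = -4 - s/7 (L(s, u) = -4 + ((-5 + 2²)*s)/7 = -4 + ((-5 + 4)*s)/7 = -4 + (-s)/7 = -4 - s/7)
B(g) = g - 4/g (B(g) = (g - 4/g)*(g/g) = (g - 4/g)*1 = g - 4/g)
f(-32)*B(L(-4, 0)) = (-9*(-32))*((-4 - ⅐*(-4)) - 4/(-4 - ⅐*(-4))) = 288*((-4 + 4/7) - 4/(-4 + 4/7)) = 288*(-24/7 - 4/(-24/7)) = 288*(-24/7 - 4*(-7/24)) = 288*(-24/7 + 7/6) = 288*(-95/42) = -4560/7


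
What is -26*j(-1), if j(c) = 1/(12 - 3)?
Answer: -26/9 ≈ -2.8889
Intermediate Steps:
j(c) = ⅑ (j(c) = 1/9 = ⅑)
-26*j(-1) = -26*⅑ = -26/9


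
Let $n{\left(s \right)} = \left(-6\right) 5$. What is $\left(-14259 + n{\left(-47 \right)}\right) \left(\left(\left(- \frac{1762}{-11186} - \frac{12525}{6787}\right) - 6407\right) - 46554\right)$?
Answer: $\frac{2611571001169671}{3450881} \approx 7.5678 \cdot 10^{8}$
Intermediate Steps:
$n{\left(s \right)} = -30$
$\left(-14259 + n{\left(-47 \right)}\right) \left(\left(\left(- \frac{1762}{-11186} - \frac{12525}{6787}\right) - 6407\right) - 46554\right) = \left(-14259 - 30\right) \left(\left(\left(- \frac{1762}{-11186} - \frac{12525}{6787}\right) - 6407\right) - 46554\right) = - 14289 \left(\left(\left(\left(-1762\right) \left(- \frac{1}{11186}\right) - \frac{12525}{6787}\right) - 6407\right) - 46554\right) = - 14289 \left(\left(\left(\frac{881}{5593} - \frac{12525}{6787}\right) - 6407\right) - 46554\right) = - 14289 \left(\left(- \frac{64072978}{37959691} - 6407\right) - 46554\right) = - 14289 \left(- \frac{243271813215}{37959691} - 46554\right) = \left(-14289\right) \left(- \frac{2010447268029}{37959691}\right) = \frac{2611571001169671}{3450881}$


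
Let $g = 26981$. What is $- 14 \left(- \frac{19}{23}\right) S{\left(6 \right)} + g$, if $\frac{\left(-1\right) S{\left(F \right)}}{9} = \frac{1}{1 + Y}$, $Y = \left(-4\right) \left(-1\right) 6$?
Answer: $\frac{15511681}{575} \approx 26977.0$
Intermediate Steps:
$Y = 24$ ($Y = 4 \cdot 6 = 24$)
$S{\left(F \right)} = - \frac{9}{25}$ ($S{\left(F \right)} = - \frac{9}{1 + 24} = - \frac{9}{25}$)
$- 14 \left(- \frac{19}{23}\right) S{\left(6 \right)} + g = - 14 \left(- \frac{19}{23}\right) \left(- \frac{9}{25}\right) + 26981 = - 14 \left(\left(-19\right) \frac{1}{23}\right) \left(- \frac{9}{25}\right) + 26981 = \left(-14\right) \left(- \frac{19}{23}\right) \left(- \frac{9}{25}\right) + 26981 = \frac{266}{23} \left(- \frac{9}{25}\right) + 26981 = - \frac{2394}{575} + 26981 = \frac{15511681}{575}$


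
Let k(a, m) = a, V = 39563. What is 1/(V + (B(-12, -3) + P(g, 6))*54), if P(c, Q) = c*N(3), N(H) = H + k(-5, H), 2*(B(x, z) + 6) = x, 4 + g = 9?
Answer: 1/38375 ≈ 2.6059e-5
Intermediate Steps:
g = 5 (g = -4 + 9 = 5)
B(x, z) = -6 + x/2
N(H) = -5 + H (N(H) = H - 5 = -5 + H)
P(c, Q) = -2*c (P(c, Q) = c*(-5 + 3) = c*(-2) = -2*c)
1/(V + (B(-12, -3) + P(g, 6))*54) = 1/(39563 + ((-6 + (1/2)*(-12)) - 2*5)*54) = 1/(39563 + ((-6 - 6) - 10)*54) = 1/(39563 + (-12 - 10)*54) = 1/(39563 - 22*54) = 1/(39563 - 1188) = 1/38375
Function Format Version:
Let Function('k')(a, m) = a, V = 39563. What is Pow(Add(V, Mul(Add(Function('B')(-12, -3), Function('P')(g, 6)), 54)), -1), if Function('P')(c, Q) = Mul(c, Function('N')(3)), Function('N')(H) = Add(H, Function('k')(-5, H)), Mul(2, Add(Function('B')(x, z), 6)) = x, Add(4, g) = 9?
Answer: Rational(1, 38375) ≈ 2.6059e-5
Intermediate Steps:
g = 5 (g = Add(-4, 9) = 5)
Function('B')(x, z) = Add(-6, Mul(Rational(1, 2), x))
Function('N')(H) = Add(-5, H) (Function('N')(H) = Add(H, -5) = Add(-5, H))
Function('P')(c, Q) = Mul(-2, c) (Function('P')(c, Q) = Mul(c, Add(-5, 3)) = Mul(c, -2) = Mul(-2, c))
Pow(Add(V, Mul(Add(Function('B')(-12, -3), Function('P')(g, 6)), 54)), -1) = Pow(Add(39563, Mul(Add(Add(-6, Mul(Rational(1, 2), -12)), Mul(-2, 5)), 54)), -1) = Pow(Add(39563, Mul(Add(Add(-6, -6), -10), 54)), -1) = Pow(Add(39563, Mul(Add(-12, -10), 54)), -1) = Pow(Add(39563, Mul(-22, 54)), -1) = Pow(Add(39563, -1188), -1) = Pow(38375, -1) = Rational(1, 38375)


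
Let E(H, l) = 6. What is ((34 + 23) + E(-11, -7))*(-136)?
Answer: -8568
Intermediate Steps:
((34 + 23) + E(-11, -7))*(-136) = ((34 + 23) + 6)*(-136) = (57 + 6)*(-136) = 63*(-136) = -8568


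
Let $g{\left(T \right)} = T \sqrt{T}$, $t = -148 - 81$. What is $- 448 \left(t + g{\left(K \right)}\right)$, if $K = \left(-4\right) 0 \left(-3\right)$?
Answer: $102592$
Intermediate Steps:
$t = -229$ ($t = -148 - 81 = -229$)
$K = 0$ ($K = 0 \left(-3\right) = 0$)
$g{\left(T \right)} = T^{\frac{3}{2}}$
$- 448 \left(t + g{\left(K \right)}\right) = - 448 \left(-229 + 0^{\frac{3}{2}}\right) = - 448 \left(-229 + 0\right) = \left(-448\right) \left(-229\right) = 102592$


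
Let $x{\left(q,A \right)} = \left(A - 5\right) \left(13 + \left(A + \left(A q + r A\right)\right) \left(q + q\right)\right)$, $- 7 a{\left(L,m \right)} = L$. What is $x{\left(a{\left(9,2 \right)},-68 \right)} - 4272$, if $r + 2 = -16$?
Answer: $\frac{11181227}{49} \approx 2.2819 \cdot 10^{5}$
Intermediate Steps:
$r = -18$ ($r = -2 - 16 = -18$)
$a{\left(L,m \right)} = - \frac{L}{7}$
$x{\left(q,A \right)} = \left(-5 + A\right) \left(13 + 2 q \left(- 17 A + A q\right)\right)$ ($x{\left(q,A \right)} = \left(A - 5\right) \left(13 + \left(A + \left(A q - 18 A\right)\right) \left(q + q\right)\right) = \left(-5 + A\right) \left(13 + \left(A + \left(- 18 A + A q\right)\right) 2 q\right) = \left(-5 + A\right) \left(13 + \left(- 17 A + A q\right) 2 q\right) = \left(-5 + A\right) \left(13 + 2 q \left(- 17 A + A q\right)\right)$)
$x{\left(a{\left(9,2 \right)},-68 \right)} - 4272 = \left(-65 + 13 \left(-68\right) - 34 \left(\left(- \frac{1}{7}\right) 9\right) \left(-68\right)^{2} - - 680 \left(\left(- \frac{1}{7}\right) 9\right)^{2} + 2 \left(-68\right)^{2} \left(\left(- \frac{1}{7}\right) 9\right)^{2} + 170 \left(-68\right) \left(\left(- \frac{1}{7}\right) 9\right)\right) - 4272 = \left(-65 - 884 - \left(- \frac{306}{7}\right) 4624 - - 680 \left(- \frac{9}{7}\right)^{2} + 2 \cdot 4624 \left(- \frac{9}{7}\right)^{2} + 170 \left(-68\right) \left(- \frac{9}{7}\right)\right) - 4272 = \left(-65 - 884 + \frac{1414944}{7} - \left(-680\right) \frac{81}{49} + 2 \cdot 4624 \cdot \frac{81}{49} + \frac{104040}{7}\right) - 4272 = \left(-65 - 884 + \frac{1414944}{7} + \frac{55080}{49} + \frac{749088}{49} + \frac{104040}{7}\right) - 4272 = \frac{11390555}{49} - 4272 = \frac{11181227}{49}$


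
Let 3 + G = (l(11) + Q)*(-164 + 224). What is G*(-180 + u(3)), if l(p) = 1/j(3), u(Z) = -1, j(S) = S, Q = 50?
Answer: -546077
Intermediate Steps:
l(p) = 1/3
G = 3017 (G = -3 + (1/3 + 50)*(-164 + 224) = -3 + (151/3)*60 = -3 + 3020 = 3017)
G*(-180 + u(3)) = 3017*(-180 - 1) = 3017*(-181) = -546077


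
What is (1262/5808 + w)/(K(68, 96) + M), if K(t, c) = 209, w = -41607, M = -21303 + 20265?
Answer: 120826097/2407416 ≈ 50.189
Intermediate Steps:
M = -1038
(1262/5808 + w)/(K(68, 96) + M) = (1262/5808 - 41607)/(209 - 1038) = (1262*(1/5808) - 41607)/(-829) = (631/2904 - 41607)*(-1/829) = -120826097/2904*(-1/829) = 120826097/2407416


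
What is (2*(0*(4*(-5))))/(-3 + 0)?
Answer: 0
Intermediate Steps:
(2*(0*(4*(-5))))/(-3 + 0) = (2*(0*(-20)))/(-3) = (2*0)*(-⅓) = 0*(-⅓) = 0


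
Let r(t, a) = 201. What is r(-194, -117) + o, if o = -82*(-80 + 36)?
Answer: 3809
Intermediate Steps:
o = 3608 (o = -82*(-44) = 3608)
r(-194, -117) + o = 201 + 3608 = 3809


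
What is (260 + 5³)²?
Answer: 148225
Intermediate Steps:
(260 + 5³)² = (260 + 125)² = 385² = 148225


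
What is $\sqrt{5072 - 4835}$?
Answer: $\sqrt{237} \approx 15.395$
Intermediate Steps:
$\sqrt{5072 - 4835} = \sqrt{237}$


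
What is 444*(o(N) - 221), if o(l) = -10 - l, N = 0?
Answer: -102564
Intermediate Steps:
444*(o(N) - 221) = 444*((-10 - 1*0) - 221) = 444*((-10 + 0) - 221) = 444*(-10 - 221) = 444*(-231) = -102564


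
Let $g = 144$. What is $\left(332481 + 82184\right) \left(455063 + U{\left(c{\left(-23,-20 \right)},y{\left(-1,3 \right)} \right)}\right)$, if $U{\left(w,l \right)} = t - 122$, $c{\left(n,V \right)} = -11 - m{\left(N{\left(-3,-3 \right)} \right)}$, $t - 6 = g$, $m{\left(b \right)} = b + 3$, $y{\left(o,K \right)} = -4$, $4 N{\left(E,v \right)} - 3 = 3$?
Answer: $188710309515$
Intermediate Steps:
$N{\left(E,v \right)} = \frac{3}{2}$ ($N{\left(E,v \right)} = \frac{3}{4} + \frac{1}{4} \cdot 3 = \frac{3}{4} + \frac{3}{4} = \frac{3}{2}$)
$m{\left(b \right)} = 3 + b$
$t = 150$ ($t = 6 + 144 = 150$)
$c{\left(n,V \right)} = - \frac{31}{2}$ ($c{\left(n,V \right)} = -11 - \left(3 + \frac{3}{2}\right) = -11 - \frac{9}{2} = - \frac{31}{2}$)
$U{\left(w,l \right)} = 28$ ($U{\left(w,l \right)} = 150 - 122 = 28$)
$\left(332481 + 82184\right) \left(455063 + U{\left(c{\left(-23,-20 \right)},y{\left(-1,3 \right)} \right)}\right) = \left(332481 + 82184\right) \left(455063 + 28\right) = 414665 \cdot 455091 = 188710309515$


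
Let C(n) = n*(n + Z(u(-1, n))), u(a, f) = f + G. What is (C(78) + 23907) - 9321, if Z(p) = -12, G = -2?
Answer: 19734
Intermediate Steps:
u(a, f) = -2 + f (u(a, f) = f - 2 = -2 + f)
C(n) = n*(-12 + n) (C(n) = n*(n - 12) = n*(-12 + n))
(C(78) + 23907) - 9321 = (78*(-12 + 78) + 23907) - 9321 = (78*66 + 23907) - 9321 = (5148 + 23907) - 9321 = 29055 - 9321 = 19734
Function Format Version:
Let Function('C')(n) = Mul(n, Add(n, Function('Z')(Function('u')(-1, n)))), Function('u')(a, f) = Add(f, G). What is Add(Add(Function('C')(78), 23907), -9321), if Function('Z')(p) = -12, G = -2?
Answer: 19734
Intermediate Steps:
Function('u')(a, f) = Add(-2, f) (Function('u')(a, f) = Add(f, -2) = Add(-2, f))
Function('C')(n) = Mul(n, Add(-12, n)) (Function('C')(n) = Mul(n, Add(n, -12)) = Mul(n, Add(-12, n)))
Add(Add(Function('C')(78), 23907), -9321) = Add(Add(Mul(78, Add(-12, 78)), 23907), -9321) = Add(Add(Mul(78, 66), 23907), -9321) = Add(Add(5148, 23907), -9321) = Add(29055, -9321) = 19734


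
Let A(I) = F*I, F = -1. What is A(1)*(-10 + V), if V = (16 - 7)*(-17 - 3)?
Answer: 190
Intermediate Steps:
A(I) = -I
V = -180 (V = 9*(-20) = -180)
A(1)*(-10 + V) = (-1*1)*(-10 - 180) = -1*(-190) = 190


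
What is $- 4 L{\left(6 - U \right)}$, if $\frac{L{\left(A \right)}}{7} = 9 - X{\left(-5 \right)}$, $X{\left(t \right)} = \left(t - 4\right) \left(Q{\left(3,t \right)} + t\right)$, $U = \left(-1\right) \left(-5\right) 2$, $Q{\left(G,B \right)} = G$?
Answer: $252$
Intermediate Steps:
$U = 10$ ($U = 5 \cdot 2 = 10$)
$X{\left(t \right)} = \left(-4 + t\right) \left(3 + t\right)$ ($X{\left(t \right)} = \left(t - 4\right) \left(3 + t\right) = \left(-4 + t\right) \left(3 + t\right)$)
$L{\left(A \right)} = -63$ ($L{\left(A \right)} = 7 \left(9 - \left(-12 + \left(-5\right)^{2} - -5\right)\right) = 7 \left(9 - \left(-12 + 25 + 5\right)\right) = 7 \left(9 - 18\right) = 7 \left(-9\right) = -63$)
$- 4 L{\left(6 - U \right)} = \left(-4\right) \left(-63\right) = 252$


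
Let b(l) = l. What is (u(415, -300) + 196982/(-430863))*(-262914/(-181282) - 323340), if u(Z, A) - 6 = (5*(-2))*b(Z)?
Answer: 17444871609283335894/13017951061 ≈ 1.3401e+9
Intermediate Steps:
u(Z, A) = 6 - 10*Z (u(Z, A) = 6 + (5*(-2))*Z = 6 - 10*Z)
(u(415, -300) + 196982/(-430863))*(-262914/(-181282) - 323340) = ((6 - 10*415) + 196982/(-430863))*(-262914/(-181282) - 323340) = ((6 - 4150) + 196982*(-1/430863))*(-262914*(-1/181282) - 323340) = (-4144 - 196982/430863)*(131457/90641 - 323340) = -1785693254/430863*(-29307729483/90641) = 17444871609283335894/13017951061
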